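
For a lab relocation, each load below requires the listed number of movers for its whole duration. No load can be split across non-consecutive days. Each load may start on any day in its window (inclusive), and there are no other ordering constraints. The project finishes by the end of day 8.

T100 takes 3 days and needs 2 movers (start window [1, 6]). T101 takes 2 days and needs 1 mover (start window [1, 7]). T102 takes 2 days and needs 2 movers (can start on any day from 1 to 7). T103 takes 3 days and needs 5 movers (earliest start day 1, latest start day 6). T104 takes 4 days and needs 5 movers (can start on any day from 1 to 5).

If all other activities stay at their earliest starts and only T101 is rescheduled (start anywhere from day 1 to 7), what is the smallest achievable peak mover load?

14

T101@1: d1:15  d2:15  d3:12  d4:5  d5:0  d6:0  d7:0  d8:0 → peak 15
T101@2: d1:14  d2:15  d3:13  d4:5  d5:0  d6:0  d7:0  d8:0 → peak 15
T101@3: d1:14  d2:14  d3:13  d4:6  d5:0  d6:0  d7:0  d8:0 → peak 14
T101@4: d1:14  d2:14  d3:12  d4:6  d5:1  d6:0  d7:0  d8:0 → peak 14
T101@5: d1:14  d2:14  d3:12  d4:5  d5:1  d6:1  d7:0  d8:0 → peak 14
T101@6: d1:14  d2:14  d3:12  d4:5  d5:0  d6:1  d7:1  d8:0 → peak 14
T101@7: d1:14  d2:14  d3:12  d4:5  d5:0  d6:0  d7:1  d8:1 → peak 14
Best is T101@3, peak 14.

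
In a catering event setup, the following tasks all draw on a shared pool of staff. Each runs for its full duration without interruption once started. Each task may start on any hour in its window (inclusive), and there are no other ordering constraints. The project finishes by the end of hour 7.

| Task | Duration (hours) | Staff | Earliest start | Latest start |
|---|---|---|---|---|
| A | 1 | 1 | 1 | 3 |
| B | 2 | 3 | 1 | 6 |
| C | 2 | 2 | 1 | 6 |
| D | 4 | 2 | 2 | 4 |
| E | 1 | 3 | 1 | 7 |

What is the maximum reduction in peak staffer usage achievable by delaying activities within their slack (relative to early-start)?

Early-start peak: h1:9  h2:7  h3:2  h4:2  h5:2  h6:0  h7:0 ⇒ 9.
Leveled (A@1, B@1, C@3, D@3, E@7): h1:4  h2:3  h3:4  h4:4  h5:2  h6:2  h7:3 ⇒ 4.
Reduction 9 − 4 = 5.

5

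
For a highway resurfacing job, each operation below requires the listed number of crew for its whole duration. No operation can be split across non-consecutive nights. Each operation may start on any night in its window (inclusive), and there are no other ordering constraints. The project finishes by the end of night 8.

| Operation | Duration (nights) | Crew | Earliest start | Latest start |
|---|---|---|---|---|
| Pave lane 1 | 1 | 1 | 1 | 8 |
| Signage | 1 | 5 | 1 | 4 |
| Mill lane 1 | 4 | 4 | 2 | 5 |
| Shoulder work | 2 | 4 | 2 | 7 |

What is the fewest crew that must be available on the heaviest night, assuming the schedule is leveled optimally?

5

Early-start (Pave lane 1@1, Signage@1, Mill lane 1@2, Shoulder work@2) gives peak 8: n1:6  n2:8  n3:8  n4:4  n5:4  n6:0  n7:0  n8:0.
Shift Signage→2, Mill lane 1→3, Shoulder work→7.
Schedule Pave lane 1@1, Signage@2, Mill lane 1@3, Shoulder work@7: n1:1  n2:5  n3:4  n4:4  n5:4  n6:4  n7:4  n8:4 — peak 5.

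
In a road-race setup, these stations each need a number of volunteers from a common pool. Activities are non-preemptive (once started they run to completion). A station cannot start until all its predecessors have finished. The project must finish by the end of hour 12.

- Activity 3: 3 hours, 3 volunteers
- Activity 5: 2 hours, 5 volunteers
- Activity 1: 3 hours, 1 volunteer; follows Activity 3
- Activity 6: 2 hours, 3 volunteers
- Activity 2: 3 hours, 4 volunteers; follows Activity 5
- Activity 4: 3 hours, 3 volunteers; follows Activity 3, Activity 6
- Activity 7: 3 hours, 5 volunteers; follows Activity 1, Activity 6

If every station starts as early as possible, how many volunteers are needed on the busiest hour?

11

Early-start schedule: Activity 3@1, Activity 5@1, Activity 1@4, Activity 6@1, Activity 2@3, Activity 4@4, Activity 7@7.
Load per hour: hour 1: 11, hour 2: 11, hour 3: 7, hour 4: 8, hour 5: 8, hour 6: 4, hour 7: 5, hour 8: 5, hour 9: 5, hour 10: 0, hour 11: 0, hour 12: 0.
Peak is 11.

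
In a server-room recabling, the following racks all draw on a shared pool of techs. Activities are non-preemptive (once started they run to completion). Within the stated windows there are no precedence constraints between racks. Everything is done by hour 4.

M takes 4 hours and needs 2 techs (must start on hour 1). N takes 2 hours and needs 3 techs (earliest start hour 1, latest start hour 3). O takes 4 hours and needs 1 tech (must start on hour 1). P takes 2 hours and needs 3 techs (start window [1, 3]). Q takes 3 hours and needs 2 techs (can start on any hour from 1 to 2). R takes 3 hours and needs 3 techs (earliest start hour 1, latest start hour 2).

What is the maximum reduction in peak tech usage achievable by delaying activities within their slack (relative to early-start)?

3

Early-start peak: h1:14  h2:14  h3:8  h4:3 ⇒ 14.
Leveled (M@1, N@1, O@1, P@3, Q@1, R@1): h1:11  h2:11  h3:11  h4:6 ⇒ 11.
Reduction 14 − 11 = 3.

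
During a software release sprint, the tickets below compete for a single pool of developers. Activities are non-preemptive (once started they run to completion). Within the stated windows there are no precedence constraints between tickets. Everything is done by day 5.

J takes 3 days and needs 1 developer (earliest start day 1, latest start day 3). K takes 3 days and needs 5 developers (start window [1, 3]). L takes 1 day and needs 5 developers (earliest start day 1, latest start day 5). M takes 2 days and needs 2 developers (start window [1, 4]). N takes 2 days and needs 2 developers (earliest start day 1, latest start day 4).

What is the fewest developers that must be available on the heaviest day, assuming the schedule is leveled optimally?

8

Early-start (J@1, K@1, L@1, M@1, N@1) gives peak 15: d1:15  d2:10  d3:6  d4:0  d5:0.
Shift L→4, N→3.
Schedule J@1, K@1, L@4, M@1, N@3: d1:8  d2:8  d3:8  d4:7  d5:0 — peak 8.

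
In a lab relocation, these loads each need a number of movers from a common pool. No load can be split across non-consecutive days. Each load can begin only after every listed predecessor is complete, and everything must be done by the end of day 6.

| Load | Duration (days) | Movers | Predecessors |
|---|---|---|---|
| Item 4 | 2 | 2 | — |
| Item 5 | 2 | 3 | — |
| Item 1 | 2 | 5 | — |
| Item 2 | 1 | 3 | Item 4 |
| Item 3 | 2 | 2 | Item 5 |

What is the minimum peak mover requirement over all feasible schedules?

5

Early-start (Item 4@1, Item 5@1, Item 1@1, Item 2@3, Item 3@3) gives peak 10: d1:10  d2:10  d3:5  d4:2  d5:0  d6:0.
Shift Item 1→3, Item 2→5, Item 3→5.
Schedule Item 4@1, Item 5@1, Item 1@3, Item 2@5, Item 3@5: d1:5  d2:5  d3:5  d4:5  d5:5  d6:2 — peak 5.
Total mover-days = 27 over 6 days ⇒ peak ≥ ⌈27/6⌉ = 5, so 5 is optimal.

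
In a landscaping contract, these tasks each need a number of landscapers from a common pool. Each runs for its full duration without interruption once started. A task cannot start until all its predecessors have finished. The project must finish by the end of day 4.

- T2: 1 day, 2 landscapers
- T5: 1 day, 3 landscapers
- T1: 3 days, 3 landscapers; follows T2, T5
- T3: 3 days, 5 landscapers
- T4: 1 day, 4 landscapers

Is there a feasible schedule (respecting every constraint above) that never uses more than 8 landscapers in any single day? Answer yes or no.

Total landscaper-days = 33; over 4 days the average is 33/4 > 8, so some day must exceed 8.

no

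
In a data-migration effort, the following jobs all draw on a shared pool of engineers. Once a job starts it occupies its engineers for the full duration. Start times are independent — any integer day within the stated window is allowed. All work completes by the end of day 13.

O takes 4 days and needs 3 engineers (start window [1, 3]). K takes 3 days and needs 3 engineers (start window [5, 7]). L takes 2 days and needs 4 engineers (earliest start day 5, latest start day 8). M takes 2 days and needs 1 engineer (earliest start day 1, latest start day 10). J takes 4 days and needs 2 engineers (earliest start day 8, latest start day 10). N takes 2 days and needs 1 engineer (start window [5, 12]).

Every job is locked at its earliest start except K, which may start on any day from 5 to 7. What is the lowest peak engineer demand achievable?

5

K@5: d1:4  d2:4  d3:3  d4:3  d5:8  d6:8  d7:3  d8:2  d9:2  d10:2  d11:2  d12:0  d13:0 → peak 8
K@6: d1:4  d2:4  d3:3  d4:3  d5:5  d6:8  d7:3  d8:5  d9:2  d10:2  d11:2  d12:0  d13:0 → peak 8
K@7: d1:4  d2:4  d3:3  d4:3  d5:5  d6:5  d7:3  d8:5  d9:5  d10:2  d11:2  d12:0  d13:0 → peak 5
Best is K@7, peak 5.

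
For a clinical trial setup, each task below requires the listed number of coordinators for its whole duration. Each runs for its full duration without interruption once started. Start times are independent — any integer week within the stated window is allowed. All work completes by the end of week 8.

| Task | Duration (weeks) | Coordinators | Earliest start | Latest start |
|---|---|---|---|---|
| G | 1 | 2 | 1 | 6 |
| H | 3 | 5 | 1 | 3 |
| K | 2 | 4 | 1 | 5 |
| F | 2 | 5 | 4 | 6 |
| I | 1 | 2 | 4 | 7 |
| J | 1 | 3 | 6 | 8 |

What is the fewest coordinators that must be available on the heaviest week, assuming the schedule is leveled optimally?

Early-start (G@1, H@1, K@1, F@4, I@4, J@6) gives peak 11: w1:11  w2:9  w3:5  w4:7  w5:5  w6:3  w7:0  w8:0.
Shift G→4, K→4, F→6, I→5, J→8.
Schedule G@4, H@1, K@4, F@6, I@5, J@8: w1:5  w2:5  w3:5  w4:6  w5:6  w6:5  w7:5  w8:3 — peak 6.

6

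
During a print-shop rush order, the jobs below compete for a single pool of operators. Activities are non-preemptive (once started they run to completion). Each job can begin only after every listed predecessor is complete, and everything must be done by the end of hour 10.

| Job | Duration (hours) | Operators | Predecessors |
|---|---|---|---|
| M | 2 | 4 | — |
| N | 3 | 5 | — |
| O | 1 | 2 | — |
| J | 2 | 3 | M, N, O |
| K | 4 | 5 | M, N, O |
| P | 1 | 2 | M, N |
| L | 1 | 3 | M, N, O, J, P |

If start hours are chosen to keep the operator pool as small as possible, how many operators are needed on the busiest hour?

Early-start (M@1, N@1, O@1, J@4, K@4, P@4, L@6) gives peak 11: h1:11  h2:9  h3:5  h4:10  h5:8  h6:8  h7:5  h8:0  h9:0  h10:0.
Shift N→3, J→6, K→6, P→8, L→9.
Schedule M@1, N@3, O@1, J@6, K@6, P@8, L@9: h1:6  h2:4  h3:5  h4:5  h5:5  h6:8  h7:8  h8:7  h9:8  h10:0 — peak 8.

8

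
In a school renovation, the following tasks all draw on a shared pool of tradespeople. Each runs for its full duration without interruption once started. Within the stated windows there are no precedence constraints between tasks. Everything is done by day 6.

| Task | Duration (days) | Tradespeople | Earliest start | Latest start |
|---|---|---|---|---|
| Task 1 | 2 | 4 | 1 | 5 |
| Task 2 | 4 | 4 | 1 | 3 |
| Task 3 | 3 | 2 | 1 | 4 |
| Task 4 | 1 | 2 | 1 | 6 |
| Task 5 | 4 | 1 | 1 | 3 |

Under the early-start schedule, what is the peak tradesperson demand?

13

Early-start schedule: Task 1@1, Task 2@1, Task 3@1, Task 4@1, Task 5@1.
Load per day: day 1: 13, day 2: 11, day 3: 7, day 4: 5, day 5: 0, day 6: 0.
Peak is 13.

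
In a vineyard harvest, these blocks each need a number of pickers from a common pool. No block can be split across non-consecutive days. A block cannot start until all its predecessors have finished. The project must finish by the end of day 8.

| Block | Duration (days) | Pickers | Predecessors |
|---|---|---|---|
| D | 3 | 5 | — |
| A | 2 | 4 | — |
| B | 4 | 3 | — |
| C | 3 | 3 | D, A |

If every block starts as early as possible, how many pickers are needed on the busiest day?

Early-start schedule: D@1, A@1, B@1, C@4.
Load per day: day 1: 12, day 2: 12, day 3: 8, day 4: 6, day 5: 3, day 6: 3, day 7: 0, day 8: 0.
Peak is 12.

12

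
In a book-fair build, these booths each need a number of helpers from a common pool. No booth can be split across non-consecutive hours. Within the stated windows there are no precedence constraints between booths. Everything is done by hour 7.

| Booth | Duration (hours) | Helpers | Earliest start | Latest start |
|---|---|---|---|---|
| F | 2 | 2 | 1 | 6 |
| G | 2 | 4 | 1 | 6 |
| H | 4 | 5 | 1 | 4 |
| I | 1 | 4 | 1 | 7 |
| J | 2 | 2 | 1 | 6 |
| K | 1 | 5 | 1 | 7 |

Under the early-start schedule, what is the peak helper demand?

Early-start schedule: F@1, G@1, H@1, I@1, J@1, K@1.
Load per hour: hour 1: 22, hour 2: 13, hour 3: 5, hour 4: 5, hour 5: 0, hour 6: 0, hour 7: 0.
Peak is 22.

22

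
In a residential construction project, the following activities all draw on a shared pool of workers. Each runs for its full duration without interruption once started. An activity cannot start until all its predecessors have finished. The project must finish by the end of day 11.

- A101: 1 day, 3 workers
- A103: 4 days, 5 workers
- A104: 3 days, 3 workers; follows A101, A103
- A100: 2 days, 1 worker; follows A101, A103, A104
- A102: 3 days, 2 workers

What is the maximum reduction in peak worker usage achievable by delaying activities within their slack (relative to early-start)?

Early-start peak: d1:10  d2:7  d3:7  d4:5  d5:3  d6:3  d7:3  d8:1  d9:1  d10:0  d11:0 ⇒ 10.
Leveled (A101@1, A103@2, A104@6, A100@9, A102@6): d1:3  d2:5  d3:5  d4:5  d5:5  d6:5  d7:5  d8:5  d9:1  d10:1  d11:0 ⇒ 5.
Reduction 10 − 5 = 5.

5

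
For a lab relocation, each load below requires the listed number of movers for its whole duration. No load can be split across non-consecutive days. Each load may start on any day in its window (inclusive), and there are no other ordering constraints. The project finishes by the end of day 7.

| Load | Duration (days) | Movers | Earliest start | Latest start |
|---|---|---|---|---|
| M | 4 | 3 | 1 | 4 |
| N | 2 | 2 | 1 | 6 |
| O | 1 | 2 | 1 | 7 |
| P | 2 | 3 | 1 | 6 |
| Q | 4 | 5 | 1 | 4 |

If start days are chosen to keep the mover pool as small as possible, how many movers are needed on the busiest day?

Early-start (M@1, N@1, O@1, P@1, Q@1) gives peak 15: d1:15  d2:13  d3:8  d4:8  d5:0  d6:0  d7:0.
Shift P→2, Q→4.
Schedule M@1, N@1, O@1, P@2, Q@4: d1:7  d2:8  d3:6  d4:8  d5:5  d6:5  d7:5 — peak 8.

8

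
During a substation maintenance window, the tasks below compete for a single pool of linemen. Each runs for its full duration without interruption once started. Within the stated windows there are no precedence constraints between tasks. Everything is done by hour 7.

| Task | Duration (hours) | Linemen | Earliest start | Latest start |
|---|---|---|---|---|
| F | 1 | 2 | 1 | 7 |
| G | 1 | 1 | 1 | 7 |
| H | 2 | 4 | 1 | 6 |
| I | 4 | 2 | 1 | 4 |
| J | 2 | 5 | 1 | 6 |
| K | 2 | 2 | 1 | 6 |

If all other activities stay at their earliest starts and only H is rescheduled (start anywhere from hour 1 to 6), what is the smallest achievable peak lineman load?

H@1: h1:16  h2:13  h3:2  h4:2  h5:0  h6:0  h7:0 → peak 16
H@2: h1:12  h2:13  h3:6  h4:2  h5:0  h6:0  h7:0 → peak 13
H@3: h1:12  h2:9  h3:6  h4:6  h5:0  h6:0  h7:0 → peak 12
H@4: h1:12  h2:9  h3:2  h4:6  h5:4  h6:0  h7:0 → peak 12
H@5: h1:12  h2:9  h3:2  h4:2  h5:4  h6:4  h7:0 → peak 12
H@6: h1:12  h2:9  h3:2  h4:2  h5:0  h6:4  h7:4 → peak 12
Best is H@3, peak 12.

12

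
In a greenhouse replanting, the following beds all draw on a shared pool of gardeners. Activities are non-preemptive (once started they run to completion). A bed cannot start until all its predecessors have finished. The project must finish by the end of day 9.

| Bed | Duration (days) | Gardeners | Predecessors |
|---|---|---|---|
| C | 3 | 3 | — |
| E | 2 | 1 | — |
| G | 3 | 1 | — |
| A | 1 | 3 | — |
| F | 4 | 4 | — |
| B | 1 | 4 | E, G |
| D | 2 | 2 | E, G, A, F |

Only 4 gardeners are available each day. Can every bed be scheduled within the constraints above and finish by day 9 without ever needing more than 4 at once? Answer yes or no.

Total gardener-days = 41; over 9 days the average is 41/9 > 4, so some day must exceed 4.

no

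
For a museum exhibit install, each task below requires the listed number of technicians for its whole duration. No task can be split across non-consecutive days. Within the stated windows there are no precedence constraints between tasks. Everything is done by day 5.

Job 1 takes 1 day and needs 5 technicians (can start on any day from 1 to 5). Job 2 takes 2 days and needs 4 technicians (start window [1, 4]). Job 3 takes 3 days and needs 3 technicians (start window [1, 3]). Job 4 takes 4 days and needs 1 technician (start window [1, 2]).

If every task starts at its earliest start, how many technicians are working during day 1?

13

At early start, day 1 has: Job 1, Job 2, Job 3, Job 4.
Demand: 5 + 4 + 3 + 1 = 13.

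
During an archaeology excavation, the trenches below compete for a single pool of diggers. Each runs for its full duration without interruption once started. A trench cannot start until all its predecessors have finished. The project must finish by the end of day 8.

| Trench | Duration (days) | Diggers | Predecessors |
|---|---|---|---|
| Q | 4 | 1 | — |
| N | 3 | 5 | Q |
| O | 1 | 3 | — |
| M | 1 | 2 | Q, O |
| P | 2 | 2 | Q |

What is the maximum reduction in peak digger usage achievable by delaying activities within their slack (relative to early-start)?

Early-start peak: d1:4  d2:1  d3:1  d4:1  d5:9  d6:7  d7:5  d8:0 ⇒ 9.
Leveled (Q@1, N@5, O@1, M@5, P@6): d1:4  d2:1  d3:1  d4:1  d5:7  d6:7  d7:7  d8:0 ⇒ 7.
Reduction 9 − 7 = 2.

2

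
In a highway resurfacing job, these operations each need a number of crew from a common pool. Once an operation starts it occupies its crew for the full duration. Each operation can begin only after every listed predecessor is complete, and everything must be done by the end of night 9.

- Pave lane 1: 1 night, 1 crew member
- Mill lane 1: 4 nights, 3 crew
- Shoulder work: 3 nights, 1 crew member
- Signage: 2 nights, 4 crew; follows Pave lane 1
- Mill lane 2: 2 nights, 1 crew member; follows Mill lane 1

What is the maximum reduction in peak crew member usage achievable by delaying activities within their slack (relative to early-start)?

4

Early-start peak: n1:5  n2:8  n3:8  n4:3  n5:1  n6:1  n7:0  n8:0  n9:0 ⇒ 8.
Leveled (Pave lane 1@1, Mill lane 1@1, Shoulder work@2, Signage@5, Mill lane 2@7): n1:4  n2:4  n3:4  n4:4  n5:4  n6:4  n7:1  n8:1  n9:0 ⇒ 4.
Reduction 8 − 4 = 4.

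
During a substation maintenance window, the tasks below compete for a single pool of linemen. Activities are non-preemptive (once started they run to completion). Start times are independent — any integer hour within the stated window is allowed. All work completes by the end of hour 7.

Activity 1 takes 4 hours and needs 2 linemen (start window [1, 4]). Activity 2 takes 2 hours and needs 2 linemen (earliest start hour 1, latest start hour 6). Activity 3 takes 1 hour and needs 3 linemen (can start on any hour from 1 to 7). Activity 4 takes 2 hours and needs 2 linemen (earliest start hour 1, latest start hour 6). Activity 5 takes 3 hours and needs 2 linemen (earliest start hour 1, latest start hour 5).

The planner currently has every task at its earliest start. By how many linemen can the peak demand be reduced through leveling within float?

7

Early-start peak: h1:11  h2:8  h3:4  h4:2  h5:0  h6:0  h7:0 ⇒ 11.
Leveled (Activity 1@1, Activity 2@1, Activity 3@7, Activity 4@5, Activity 5@3): h1:4  h2:4  h3:4  h4:4  h5:4  h6:2  h7:3 ⇒ 4.
Reduction 11 − 4 = 7.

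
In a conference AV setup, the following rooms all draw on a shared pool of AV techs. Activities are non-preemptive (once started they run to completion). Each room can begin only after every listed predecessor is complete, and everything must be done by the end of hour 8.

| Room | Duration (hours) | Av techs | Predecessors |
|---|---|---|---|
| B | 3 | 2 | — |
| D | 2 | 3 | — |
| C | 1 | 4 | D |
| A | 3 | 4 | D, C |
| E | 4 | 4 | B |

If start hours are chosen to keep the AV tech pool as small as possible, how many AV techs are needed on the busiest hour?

Schedule B@1, D@1, C@3, A@4, E@4: h1:5  h2:5  h3:6  h4:8  h5:8  h6:8  h7:4  h8:0 — peak 8.

8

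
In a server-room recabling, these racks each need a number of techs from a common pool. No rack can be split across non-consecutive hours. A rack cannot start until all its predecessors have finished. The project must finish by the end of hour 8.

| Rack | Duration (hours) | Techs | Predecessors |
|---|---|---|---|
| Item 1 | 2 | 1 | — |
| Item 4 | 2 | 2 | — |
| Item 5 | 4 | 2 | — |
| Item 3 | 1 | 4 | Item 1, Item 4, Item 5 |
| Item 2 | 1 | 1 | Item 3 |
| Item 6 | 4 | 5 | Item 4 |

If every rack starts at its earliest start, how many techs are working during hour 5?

9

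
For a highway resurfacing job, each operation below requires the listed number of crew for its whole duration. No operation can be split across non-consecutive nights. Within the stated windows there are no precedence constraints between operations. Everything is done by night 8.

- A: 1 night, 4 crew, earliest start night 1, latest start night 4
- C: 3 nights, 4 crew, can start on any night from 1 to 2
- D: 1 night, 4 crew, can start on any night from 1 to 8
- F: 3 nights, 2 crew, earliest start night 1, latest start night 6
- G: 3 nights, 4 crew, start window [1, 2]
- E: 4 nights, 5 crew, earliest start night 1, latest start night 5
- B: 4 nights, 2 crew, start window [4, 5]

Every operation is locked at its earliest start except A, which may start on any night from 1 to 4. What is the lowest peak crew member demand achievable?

19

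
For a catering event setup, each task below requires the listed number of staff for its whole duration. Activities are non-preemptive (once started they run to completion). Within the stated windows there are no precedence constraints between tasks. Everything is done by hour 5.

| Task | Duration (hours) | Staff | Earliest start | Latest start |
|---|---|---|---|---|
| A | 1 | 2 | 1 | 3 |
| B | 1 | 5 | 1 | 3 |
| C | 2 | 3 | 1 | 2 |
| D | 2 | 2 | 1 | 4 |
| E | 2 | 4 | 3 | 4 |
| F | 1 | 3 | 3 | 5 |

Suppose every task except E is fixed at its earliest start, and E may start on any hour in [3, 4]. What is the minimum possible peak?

E@3: h1:12  h2:5  h3:7  h4:4  h5:0 → peak 12
E@4: h1:12  h2:5  h3:3  h4:4  h5:4 → peak 12
Best is E@3, peak 12.

12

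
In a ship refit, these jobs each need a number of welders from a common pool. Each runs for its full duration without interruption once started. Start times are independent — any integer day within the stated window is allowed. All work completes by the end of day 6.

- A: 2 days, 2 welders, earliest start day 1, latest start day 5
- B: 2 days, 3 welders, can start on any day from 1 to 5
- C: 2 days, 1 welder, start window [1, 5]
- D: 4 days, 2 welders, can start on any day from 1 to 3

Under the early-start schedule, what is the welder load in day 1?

8

At early start, day 1 has: A, B, C, D.
Demand: 2 + 3 + 1 + 2 = 8.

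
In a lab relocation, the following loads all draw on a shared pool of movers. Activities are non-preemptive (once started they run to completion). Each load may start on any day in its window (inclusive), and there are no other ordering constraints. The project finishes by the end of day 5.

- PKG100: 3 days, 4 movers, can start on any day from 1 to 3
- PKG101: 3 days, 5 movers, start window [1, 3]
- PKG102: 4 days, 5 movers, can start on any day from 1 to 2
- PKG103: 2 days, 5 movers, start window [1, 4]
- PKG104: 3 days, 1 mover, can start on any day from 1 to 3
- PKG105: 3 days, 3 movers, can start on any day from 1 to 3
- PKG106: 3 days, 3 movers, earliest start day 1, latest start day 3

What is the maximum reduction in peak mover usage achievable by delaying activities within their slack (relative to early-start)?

5

Early-start peak: d1:26  d2:26  d3:21  d4:5  d5:0 ⇒ 26.
Leveled (PKG100@1, PKG101@1, PKG102@1, PKG103@1, PKG104@1, PKG105@3, PKG106@3): d1:20  d2:20  d3:21  d4:11  d5:6 ⇒ 21.
Reduction 26 − 21 = 5.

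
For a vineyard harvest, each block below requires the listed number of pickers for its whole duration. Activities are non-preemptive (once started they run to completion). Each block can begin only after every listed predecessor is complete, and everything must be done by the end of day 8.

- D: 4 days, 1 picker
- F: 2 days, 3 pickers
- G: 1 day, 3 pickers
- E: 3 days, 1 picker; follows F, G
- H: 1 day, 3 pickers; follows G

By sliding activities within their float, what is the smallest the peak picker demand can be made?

3

Early-start (D@1, F@1, G@1, E@3, H@2) gives peak 7: d1:7  d2:7  d3:2  d4:2  d5:1  d6:0  d7:0  d8:0.
Shift D→4, G→3, E→4, H→8.
Schedule D@4, F@1, G@3, E@4, H@8: d1:3  d2:3  d3:3  d4:2  d5:2  d6:2  d7:1  d8:3 — peak 3.
Total picker-days = 19 over 8 days ⇒ peak ≥ ⌈19/8⌉ = 3, so 3 is optimal.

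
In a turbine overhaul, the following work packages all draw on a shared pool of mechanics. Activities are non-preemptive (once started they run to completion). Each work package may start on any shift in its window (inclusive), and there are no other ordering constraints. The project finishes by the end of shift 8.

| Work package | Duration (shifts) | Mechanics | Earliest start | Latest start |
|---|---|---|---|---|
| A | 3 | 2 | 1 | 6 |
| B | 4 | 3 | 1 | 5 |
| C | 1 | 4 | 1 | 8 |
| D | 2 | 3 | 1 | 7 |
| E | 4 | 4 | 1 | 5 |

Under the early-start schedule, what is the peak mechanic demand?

Early-start schedule: A@1, B@1, C@1, D@1, E@1.
Load per shift: shift 1: 16, shift 2: 12, shift 3: 9, shift 4: 7, shift 5: 0, shift 6: 0, shift 7: 0, shift 8: 0.
Peak is 16.

16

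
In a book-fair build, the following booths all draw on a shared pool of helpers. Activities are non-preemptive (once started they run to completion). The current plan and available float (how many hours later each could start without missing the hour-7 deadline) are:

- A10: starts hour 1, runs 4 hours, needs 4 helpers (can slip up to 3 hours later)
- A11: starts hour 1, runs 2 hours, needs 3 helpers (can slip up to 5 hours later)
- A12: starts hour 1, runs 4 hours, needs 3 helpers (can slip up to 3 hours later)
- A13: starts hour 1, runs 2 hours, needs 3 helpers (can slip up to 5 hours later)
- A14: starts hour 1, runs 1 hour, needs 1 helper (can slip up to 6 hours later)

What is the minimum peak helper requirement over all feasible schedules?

7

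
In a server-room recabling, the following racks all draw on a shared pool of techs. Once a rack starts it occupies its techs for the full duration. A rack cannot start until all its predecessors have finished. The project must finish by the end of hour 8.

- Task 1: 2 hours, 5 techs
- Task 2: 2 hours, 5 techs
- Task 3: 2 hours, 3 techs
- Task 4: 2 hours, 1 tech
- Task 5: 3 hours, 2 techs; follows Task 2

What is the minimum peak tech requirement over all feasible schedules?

5

Early-start (Task 1@1, Task 2@1, Task 3@1, Task 4@1, Task 5@3) gives peak 14: h1:14  h2:14  h3:2  h4:2  h5:2  h6:0  h7:0  h8:0.
Shift Task 2→3, Task 3→5, Task 4→7, Task 5→5.
Schedule Task 1@1, Task 2@3, Task 3@5, Task 4@7, Task 5@5: h1:5  h2:5  h3:5  h4:5  h5:5  h6:5  h7:3  h8:1 — peak 5.
Total tech-hours = 34 over 8 hours ⇒ peak ≥ ⌈34/8⌉ = 5, so 5 is optimal.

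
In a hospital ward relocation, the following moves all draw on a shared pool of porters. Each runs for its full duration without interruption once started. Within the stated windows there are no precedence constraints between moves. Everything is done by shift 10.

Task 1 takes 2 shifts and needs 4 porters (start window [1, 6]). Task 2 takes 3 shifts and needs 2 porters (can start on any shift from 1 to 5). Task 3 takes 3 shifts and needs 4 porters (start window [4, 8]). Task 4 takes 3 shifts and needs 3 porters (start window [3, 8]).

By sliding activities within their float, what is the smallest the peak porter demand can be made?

Early-start (Task 1@1, Task 2@1, Task 3@4, Task 4@3) gives peak 7: s1:6  s2:6  s3:5  s4:7  s5:7  s6:4  s7:0  s8:0  s9:0  s10:0.
Shift Task 2→3, Task 3→6.
Schedule Task 1@1, Task 2@3, Task 3@6, Task 4@3: s1:4  s2:4  s3:5  s4:5  s5:5  s6:4  s7:4  s8:4  s9:0  s10:0 — peak 5.

5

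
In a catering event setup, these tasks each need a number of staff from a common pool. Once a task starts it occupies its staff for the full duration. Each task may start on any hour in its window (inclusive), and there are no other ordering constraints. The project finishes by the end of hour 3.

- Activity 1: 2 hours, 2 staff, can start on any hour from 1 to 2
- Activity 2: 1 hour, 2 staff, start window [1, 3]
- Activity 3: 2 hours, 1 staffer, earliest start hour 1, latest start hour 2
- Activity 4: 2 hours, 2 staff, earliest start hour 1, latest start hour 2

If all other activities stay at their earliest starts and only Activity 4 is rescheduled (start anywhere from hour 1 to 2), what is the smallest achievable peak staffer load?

5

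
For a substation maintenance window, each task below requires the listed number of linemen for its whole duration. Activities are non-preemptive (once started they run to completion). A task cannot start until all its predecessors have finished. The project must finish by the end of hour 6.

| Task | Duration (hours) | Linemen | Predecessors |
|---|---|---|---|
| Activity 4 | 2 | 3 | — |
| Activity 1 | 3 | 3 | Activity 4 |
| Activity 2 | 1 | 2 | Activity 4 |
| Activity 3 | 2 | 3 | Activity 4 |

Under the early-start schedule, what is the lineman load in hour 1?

3

At early start, hour 1 has: Activity 4.
Demand: 3 = 3.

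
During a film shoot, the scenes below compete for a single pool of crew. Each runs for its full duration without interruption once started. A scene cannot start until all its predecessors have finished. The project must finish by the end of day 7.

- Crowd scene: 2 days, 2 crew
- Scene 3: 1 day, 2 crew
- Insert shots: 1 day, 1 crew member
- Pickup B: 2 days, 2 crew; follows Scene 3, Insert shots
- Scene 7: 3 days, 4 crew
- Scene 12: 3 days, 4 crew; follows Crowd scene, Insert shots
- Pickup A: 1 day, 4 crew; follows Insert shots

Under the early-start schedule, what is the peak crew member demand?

Early-start schedule: Crowd scene@1, Scene 3@1, Insert shots@1, Pickup B@2, Scene 7@1, Scene 12@3, Pickup A@2.
Load per day: day 1: 9, day 2: 12, day 3: 10, day 4: 4, day 5: 4, day 6: 0, day 7: 0.
Peak is 12.

12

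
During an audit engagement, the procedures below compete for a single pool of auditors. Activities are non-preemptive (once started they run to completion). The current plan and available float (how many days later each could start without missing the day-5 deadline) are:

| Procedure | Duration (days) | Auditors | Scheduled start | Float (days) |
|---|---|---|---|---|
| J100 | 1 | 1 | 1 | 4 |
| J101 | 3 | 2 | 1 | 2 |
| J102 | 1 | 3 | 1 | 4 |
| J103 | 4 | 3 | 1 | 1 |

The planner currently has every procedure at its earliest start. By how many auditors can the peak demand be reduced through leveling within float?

4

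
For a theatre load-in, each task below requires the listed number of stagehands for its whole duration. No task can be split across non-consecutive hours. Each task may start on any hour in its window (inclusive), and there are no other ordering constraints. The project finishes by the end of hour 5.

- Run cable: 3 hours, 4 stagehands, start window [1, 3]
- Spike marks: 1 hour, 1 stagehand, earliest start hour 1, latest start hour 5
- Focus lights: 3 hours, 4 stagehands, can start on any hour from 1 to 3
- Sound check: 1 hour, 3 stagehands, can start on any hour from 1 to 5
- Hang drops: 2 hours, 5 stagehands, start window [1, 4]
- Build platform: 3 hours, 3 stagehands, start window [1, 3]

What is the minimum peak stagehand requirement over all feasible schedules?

11

Early-start (Run cable@1, Spike marks@1, Focus lights@1, Sound check@1, Hang drops@1, Build platform@1) gives peak 20: h1:20  h2:16  h3:11  h4:0  h5:0.
Shift Sound check→2, Hang drops→4, Build platform→3.
Schedule Run cable@1, Spike marks@1, Focus lights@1, Sound check@2, Hang drops@4, Build platform@3: h1:9  h2:11  h3:11  h4:8  h5:8 — peak 11.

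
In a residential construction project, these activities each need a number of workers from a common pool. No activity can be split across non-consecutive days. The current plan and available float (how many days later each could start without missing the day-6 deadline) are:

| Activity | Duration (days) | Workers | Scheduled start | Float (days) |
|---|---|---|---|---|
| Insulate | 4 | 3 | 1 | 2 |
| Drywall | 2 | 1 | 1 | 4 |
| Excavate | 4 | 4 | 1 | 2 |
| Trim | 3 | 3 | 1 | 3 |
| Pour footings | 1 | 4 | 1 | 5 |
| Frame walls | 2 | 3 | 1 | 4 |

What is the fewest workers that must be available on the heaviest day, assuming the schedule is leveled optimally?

Early-start (Insulate@1, Drywall@1, Excavate@1, Trim@1, Pour footings@1, Frame walls@1) gives peak 18: d1:18  d2:14  d3:10  d4:7  d5:0  d6:0.
Shift Trim→3, Pour footings→5, Frame walls→5.
Schedule Insulate@1, Drywall@1, Excavate@1, Trim@3, Pour footings@5, Frame walls@5: d1:8  d2:8  d3:10  d4:10  d5:10  d6:3 — peak 10.

10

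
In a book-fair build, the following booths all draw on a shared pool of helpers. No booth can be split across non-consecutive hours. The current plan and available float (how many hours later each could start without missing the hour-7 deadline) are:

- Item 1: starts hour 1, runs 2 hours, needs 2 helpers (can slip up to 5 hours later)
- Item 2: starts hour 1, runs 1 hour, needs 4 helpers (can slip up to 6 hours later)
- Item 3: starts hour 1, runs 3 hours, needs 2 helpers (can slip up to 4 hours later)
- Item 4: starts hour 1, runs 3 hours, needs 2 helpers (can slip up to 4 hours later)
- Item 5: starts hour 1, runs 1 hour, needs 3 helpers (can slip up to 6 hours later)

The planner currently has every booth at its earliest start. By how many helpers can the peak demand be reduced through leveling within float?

9

Early-start peak: h1:13  h2:6  h3:4  h4:0  h5:0  h6:0  h7:0 ⇒ 13.
Leveled (Item 1@1, Item 2@3, Item 3@4, Item 4@4, Item 5@7): h1:2  h2:2  h3:4  h4:4  h5:4  h6:4  h7:3 ⇒ 4.
Reduction 13 − 4 = 9.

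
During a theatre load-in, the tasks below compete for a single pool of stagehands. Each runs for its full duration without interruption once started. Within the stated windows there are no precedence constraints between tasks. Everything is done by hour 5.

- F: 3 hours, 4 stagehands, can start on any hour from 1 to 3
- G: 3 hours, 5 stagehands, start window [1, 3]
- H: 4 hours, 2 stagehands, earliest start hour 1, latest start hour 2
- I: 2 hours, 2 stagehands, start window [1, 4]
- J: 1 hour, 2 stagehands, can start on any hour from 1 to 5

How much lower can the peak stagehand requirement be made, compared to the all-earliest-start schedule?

Early-start peak: h1:15  h2:13  h3:11  h4:2  h5:0 ⇒ 15.
Leveled (F@1, G@1, H@1, I@4, J@4): h1:11  h2:11  h3:11  h4:6  h5:2 ⇒ 11.
Reduction 15 − 11 = 4.

4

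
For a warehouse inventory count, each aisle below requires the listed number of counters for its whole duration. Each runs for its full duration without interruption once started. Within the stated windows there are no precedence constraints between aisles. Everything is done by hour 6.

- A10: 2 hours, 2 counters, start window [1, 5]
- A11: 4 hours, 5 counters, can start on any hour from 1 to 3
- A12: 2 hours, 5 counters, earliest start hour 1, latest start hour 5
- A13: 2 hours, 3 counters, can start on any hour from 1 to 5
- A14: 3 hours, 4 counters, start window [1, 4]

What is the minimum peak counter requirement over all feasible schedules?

Early-start (A10@1, A11@1, A12@1, A13@1, A14@1) gives peak 19: h1:19  h2:19  h3:9  h4:5  h5:0  h6:0.
Shift A12→5, A14→3.
Schedule A10@1, A11@1, A12@5, A13@1, A14@3: h1:10  h2:10  h3:9  h4:9  h5:9  h6:5 — peak 10.

10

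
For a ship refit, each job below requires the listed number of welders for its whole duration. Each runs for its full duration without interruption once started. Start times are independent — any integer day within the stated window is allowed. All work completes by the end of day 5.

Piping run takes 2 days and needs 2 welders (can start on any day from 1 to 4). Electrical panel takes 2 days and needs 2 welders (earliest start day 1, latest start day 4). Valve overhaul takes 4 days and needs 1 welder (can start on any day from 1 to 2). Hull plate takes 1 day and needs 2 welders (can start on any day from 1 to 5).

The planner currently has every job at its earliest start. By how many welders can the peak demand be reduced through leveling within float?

Early-start peak: d1:7  d2:5  d3:1  d4:1  d5:0 ⇒ 7.
Leveled (Piping run@1, Electrical panel@3, Valve overhaul@1, Hull plate@5): d1:3  d2:3  d3:3  d4:3  d5:2 ⇒ 3.
Reduction 7 − 3 = 4.

4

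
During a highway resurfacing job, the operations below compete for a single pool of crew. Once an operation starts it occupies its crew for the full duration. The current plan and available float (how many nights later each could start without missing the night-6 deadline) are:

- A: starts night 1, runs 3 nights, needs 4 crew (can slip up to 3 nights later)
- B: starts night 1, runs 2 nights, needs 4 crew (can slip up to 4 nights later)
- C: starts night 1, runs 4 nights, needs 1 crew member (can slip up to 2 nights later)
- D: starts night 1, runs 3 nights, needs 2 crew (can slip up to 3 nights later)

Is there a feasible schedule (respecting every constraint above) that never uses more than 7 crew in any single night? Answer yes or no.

yes

Schedule A@1, B@5, C@1, D@4: n1:5  n2:5  n3:5  n4:3  n5:6  n6:6 — peak 6 ≤ 7.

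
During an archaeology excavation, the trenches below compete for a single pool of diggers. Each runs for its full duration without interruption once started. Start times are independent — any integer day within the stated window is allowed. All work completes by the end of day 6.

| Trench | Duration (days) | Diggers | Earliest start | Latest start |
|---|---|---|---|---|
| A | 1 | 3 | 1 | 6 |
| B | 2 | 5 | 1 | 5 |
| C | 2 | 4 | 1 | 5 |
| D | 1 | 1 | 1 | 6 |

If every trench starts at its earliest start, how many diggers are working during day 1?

At early start, day 1 has: A, B, C, D.
Demand: 3 + 5 + 4 + 1 = 13.

13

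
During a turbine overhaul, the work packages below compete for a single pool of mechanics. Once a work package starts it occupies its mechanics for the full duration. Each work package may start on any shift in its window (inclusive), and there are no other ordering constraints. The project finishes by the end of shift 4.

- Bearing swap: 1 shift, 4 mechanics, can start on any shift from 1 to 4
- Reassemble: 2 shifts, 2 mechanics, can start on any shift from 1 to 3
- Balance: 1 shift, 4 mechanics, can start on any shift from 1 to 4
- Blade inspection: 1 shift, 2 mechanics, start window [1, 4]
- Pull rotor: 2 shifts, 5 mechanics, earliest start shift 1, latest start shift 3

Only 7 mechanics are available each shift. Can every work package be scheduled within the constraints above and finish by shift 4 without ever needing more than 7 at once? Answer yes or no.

yes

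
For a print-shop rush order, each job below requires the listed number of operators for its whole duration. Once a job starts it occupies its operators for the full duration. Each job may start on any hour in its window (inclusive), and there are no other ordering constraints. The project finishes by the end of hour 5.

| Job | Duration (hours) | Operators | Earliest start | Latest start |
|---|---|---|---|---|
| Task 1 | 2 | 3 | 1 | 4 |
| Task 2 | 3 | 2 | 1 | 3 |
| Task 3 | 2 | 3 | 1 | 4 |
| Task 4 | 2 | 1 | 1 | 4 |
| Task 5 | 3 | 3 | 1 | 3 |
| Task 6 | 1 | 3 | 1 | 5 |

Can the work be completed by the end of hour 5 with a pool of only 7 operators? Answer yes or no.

The minimum achievable peak is 8; 7 < 8, so no feasible schedule stays within the cap.

no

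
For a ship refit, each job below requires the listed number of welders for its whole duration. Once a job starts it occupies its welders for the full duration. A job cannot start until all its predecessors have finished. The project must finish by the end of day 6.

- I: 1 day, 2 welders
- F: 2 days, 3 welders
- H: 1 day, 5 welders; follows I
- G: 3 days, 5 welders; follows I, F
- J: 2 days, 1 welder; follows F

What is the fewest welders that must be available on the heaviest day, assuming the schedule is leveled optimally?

6

Early-start (I@1, F@1, H@2, G@3, J@3) gives peak 8: d1:5  d2:8  d3:6  d4:6  d5:5  d6:0.
Shift H→3, G→4.
Schedule I@1, F@1, H@3, G@4, J@3: d1:5  d2:3  d3:6  d4:6  d5:5  d6:5 — peak 6.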